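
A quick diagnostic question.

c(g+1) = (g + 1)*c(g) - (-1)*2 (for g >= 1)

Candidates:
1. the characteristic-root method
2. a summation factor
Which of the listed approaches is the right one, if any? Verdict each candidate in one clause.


Technique: a summation factor — first-order, linear, moving coefficient g + 1: the discrete analogue of an integrating factor handles it.
- the characteristic-root method — the coefficients change with the index, which the root method cannot absorb.
- a summation factor: yes — fits the structure here.


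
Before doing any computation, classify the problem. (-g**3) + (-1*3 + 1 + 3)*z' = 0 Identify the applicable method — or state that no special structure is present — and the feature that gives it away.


Diagnosis: no special technique — solved for the derivative, z never appears on the right — this is a direct integration in g, not a differential-equations problem at heart.


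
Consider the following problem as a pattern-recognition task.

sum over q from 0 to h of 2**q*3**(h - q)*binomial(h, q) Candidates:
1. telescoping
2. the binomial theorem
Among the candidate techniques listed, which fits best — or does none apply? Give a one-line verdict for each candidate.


Technique: the binomial theorem — the summand is term q of a binomial expansion in 2 and 3; the whole sum is a single power.
- telescoping: the summand is not presented as a shifted difference — a telescoping rewrite may exist, but the displayed structure does not offer one.
- the binomial theorem — applies; the problem has the shape this method handles.


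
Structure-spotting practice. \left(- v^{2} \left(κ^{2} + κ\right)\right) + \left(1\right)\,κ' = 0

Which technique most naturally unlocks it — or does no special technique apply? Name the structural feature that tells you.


Best approach: separation of variables — one side of the product carries the independent variable, the other the unknown — the textbook separation shape. A Bernoulli substitution applies to this equation as given; separation takes the same equation in its displayed form.


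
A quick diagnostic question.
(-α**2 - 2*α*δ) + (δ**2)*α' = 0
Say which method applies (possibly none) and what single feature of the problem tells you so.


Technique: the homogeneous substitution — the slope is degree-zero homogeneous: the ratio substitution v = α/δ collapses it. A Bernoulli substitution is a fair alternative on this equation directly; the homogeneous reading takes it as given.


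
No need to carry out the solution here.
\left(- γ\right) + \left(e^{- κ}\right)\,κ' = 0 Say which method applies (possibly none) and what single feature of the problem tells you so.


Diagnosis: separation of variables — separating collects all κ-dependence with the derivative and leaves all γ-dependence opposite: variables separate. The cross-partial test also passes here (vacuously, each side single-variable); the potential-function route would work, separation is simply more immediate.


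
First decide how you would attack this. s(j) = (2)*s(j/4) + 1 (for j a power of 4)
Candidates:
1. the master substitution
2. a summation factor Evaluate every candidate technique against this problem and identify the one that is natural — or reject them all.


Best approach: the master substitution — the argument j/4 divides the index by 4; the standard j = 4^m substitution converts it to a constant-shift recurrence.
- the master substitution: applicable, and directly so.
- a summation factor — a divided-index call is outside the fixed-shift first-order family a summation factor normalizes.


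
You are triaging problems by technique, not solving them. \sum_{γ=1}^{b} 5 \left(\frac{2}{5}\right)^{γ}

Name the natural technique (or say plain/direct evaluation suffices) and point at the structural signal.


Method: the geometric series formula — check a ratio of consecutive terms: it is \frac{2}{5}, independent of the index, so the geometric formula closes the sum.


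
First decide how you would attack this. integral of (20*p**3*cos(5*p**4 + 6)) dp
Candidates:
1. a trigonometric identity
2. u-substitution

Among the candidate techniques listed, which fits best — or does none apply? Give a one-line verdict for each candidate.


Technique: u-substitution — a chain-rule shadow: 20*p**3 alongside a function of 5*p**4 + 6 means u = 5*p**4 + 6 unwinds the composition in one step.
- a trigonometric identity: no identity rewrites this into an easier trigonometric form.
- u-substitution — applicable, and directly so.


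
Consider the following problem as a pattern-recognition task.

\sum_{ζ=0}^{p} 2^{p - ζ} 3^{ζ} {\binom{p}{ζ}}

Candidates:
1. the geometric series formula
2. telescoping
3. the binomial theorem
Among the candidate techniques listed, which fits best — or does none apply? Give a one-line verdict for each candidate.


Technique: the binomial theorem — {\binom{p}{ζ}} weighting matched powers of 3 and 2 is the expanded form of (3 + 2)^p — fold it back up.
- the geometric series formula: no single multiplier carries one term to the next throughout the sum.
- telescoping: writing out consecutive terms as given produces no pairwise cancellation.
- the binomial theorem: applies; the problem has the shape this method handles.


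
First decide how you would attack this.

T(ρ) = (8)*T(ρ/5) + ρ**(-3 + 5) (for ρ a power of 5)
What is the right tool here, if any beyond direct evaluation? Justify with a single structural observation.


Verdict: the master substitution — index division is the fingerprint: ρ/5 in the recursive call means substitute ρ = 5^m.


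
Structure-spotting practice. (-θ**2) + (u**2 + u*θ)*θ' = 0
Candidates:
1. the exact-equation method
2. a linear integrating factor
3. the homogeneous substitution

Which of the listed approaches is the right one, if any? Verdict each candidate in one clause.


Diagnosis: the homogeneous substitution — the slope's numerator and denominator have matching total degree, so it depends only on θ/u and the ratio substitution collapses it. Suitably rearranged — at times with the variables' roles exchanged — this doubles as a Bernoulli equation; the homogeneous reading needs no such setup.
- the exact-equation method: the mixed-partials test fails on this split — it is not an exact differential as presented.
- a linear integrating factor — the unknown enters nonlinearly (through a power, a denominator, or a transcendental function), which the linear integrating-factor recipe cannot absorb as-is — any repair would come from a preliminary substitution, not the factor.
- the homogeneous substitution — yes — fits the structure here.


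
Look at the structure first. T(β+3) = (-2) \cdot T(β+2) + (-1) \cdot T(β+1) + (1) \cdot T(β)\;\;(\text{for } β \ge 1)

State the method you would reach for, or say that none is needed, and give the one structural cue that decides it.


Best approach: the characteristic-root method — constant coefficients and linearity mean the ansatz r^β reduces it to solving the characteristic polynomial.


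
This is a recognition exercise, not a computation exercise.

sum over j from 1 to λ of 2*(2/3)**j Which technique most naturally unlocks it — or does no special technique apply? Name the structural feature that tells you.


Best approach: the geometric series formula — each summand is the previous one scaled by 2/3; that constant multiplier is itself the geometric structure.


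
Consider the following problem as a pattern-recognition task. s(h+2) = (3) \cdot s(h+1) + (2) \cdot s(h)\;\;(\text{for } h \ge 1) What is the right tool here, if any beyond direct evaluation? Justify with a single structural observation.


Verdict: the characteristic-root method — because shifting h leaves the equation's coefficients unchanged, exponential trials reduce it to algebra.


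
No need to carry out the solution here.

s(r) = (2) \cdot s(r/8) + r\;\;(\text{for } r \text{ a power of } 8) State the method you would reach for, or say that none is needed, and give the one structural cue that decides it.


Diagnosis: the master substitution — treat m = log base 8 of r as the new clock: one recursion step advances m by one while r scales by 8.


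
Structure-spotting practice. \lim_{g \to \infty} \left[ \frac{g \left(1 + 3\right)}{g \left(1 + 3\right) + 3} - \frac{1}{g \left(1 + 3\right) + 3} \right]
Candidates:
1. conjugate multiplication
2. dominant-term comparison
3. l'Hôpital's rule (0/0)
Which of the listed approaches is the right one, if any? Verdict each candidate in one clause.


Verdict: dominant-term comparison — divide through by the highest power of g; every lower-order term dies and the dominant terms decide the limit.
- conjugate multiplication — no divergent radical difference is present for a conjugate pair to cancel.
- dominant-term comparison: yes, a natural case for it.
- l'Hôpital's rule (0/0): as a single quotient the expression runs to ∞/∞ at the limit point — an at-infinity form of the rule would apply, though the leading-growth comparison is the direct reading.


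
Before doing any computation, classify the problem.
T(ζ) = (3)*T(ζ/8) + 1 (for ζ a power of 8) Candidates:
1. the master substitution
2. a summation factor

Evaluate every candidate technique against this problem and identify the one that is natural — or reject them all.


Technique: the master substitution — recursion at ζ/8 is multiplicative in the index; logarithmic reindexing via ζ = 8^m linearizes it.
- the master substitution — applicable, and directly so.
- a summation factor: the recursion divides its index rather than shifting it — there is no previous-term chain for a summation factor to telescope.


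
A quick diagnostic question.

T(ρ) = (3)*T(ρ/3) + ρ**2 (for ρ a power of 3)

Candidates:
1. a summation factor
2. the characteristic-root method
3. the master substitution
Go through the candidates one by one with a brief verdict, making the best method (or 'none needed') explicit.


Verdict: the master substitution — the argument shrinks by the factor 3, so measure the index on a logarithmic scale and the recursion becomes a shift.
- a summation factor: the recursion divides its index rather than shifting it — there is no previous-term chain for a summation factor to telescope.
- the characteristic-root method: a divided-index call is not the fixed-shift linear shape that characteristic roots solve.
- the master substitution: yes, a natural case for it.


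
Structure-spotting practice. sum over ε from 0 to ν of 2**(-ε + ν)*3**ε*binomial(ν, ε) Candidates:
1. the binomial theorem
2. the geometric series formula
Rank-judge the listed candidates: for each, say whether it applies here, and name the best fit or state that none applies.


Technique: the binomial theorem — the summand is term ε of a binomial expansion in 3 and 2; the whole sum is a single power.
- the binomial theorem: a fit — the right tool for this form.
- the geometric series formula: dividing successive terms gives an index-dependent quantity, not a constant.


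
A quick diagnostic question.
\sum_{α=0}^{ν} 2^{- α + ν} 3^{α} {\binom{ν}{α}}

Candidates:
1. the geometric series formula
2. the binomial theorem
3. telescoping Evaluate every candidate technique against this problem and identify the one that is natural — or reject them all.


Diagnosis: the binomial theorem — binomial coefficients against complementary powers of 3 and 2: recognize the binomial expansion and resum.
- the geometric series formula: there is no constant term-to-term ratio.
- the binomial theorem — yes — fits the structure here.
- telescoping — in the displayed form, no term reappears at a neighboring index to cancel against.


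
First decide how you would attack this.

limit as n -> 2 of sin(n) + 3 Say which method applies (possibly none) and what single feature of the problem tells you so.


Verdict: no special technique — no vanishing denominator and no indeterminate clash at the point — evaluation is immediate.


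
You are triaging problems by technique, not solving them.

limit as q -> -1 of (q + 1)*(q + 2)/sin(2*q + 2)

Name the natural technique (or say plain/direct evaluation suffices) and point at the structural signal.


Technique: l'Hôpital's rule (0/0) — the 0/0 form at -1 is the signature situation for l'Hôpital's rule. The standard small-argument limits would also carry it; the rule is the systematic route.


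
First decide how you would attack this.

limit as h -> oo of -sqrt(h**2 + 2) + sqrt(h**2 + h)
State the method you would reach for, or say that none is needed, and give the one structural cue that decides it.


Verdict: conjugate multiplication — the difference sqrt(h**2 + h) - sqrt(h**2 + 2) is an ∞ − ∞ stalemate; its conjugate partner breaks the tie.


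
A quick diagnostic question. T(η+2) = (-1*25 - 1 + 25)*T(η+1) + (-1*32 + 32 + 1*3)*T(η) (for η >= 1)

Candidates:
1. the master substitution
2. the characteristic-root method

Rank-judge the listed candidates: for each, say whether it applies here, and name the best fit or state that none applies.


Technique: the characteristic-root method — because shifting η leaves the equation's coefficients unchanged, exponential trials reduce it to algebra.
- the master substitution: the recursion steps by a constant offset, so exponential reindexing is pointless.
- the characteristic-root method: yes — fits the structure here.


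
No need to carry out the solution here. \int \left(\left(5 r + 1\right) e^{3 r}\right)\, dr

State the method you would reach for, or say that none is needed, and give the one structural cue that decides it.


Method: integration by parts — 5 r + 1 dies after finitely many derivatives while e^{3 r} cycles under integration — the tabular/parts setup.


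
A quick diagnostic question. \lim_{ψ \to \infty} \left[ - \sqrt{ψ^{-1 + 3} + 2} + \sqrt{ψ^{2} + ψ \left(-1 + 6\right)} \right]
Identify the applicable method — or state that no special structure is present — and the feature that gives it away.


Best approach: conjugate multiplication — two divergent pieces with a minus sign between them and a radical in the mix: rationalize \sqrt{ψ^{2} + ψ \left(-1 + 6\right)} - \sqrt{ψ^{-1 + 3} + 2} before any limit law applies.


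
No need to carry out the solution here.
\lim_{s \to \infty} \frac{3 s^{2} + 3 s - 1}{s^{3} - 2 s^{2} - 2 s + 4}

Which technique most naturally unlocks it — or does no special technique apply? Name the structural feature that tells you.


Technique: dominant-term comparison — at large s only the top-degree terms survive; compare the leading terms and the limit falls out. Differentiating the expression as a single quotient would eventually settle it as well; matching dominant growth settles it immediately.


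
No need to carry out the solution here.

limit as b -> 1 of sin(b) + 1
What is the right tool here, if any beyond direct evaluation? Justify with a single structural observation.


Technique: no special technique — the expression is continuous at the evaluation point — substitute directly; no indeterminate form appears.


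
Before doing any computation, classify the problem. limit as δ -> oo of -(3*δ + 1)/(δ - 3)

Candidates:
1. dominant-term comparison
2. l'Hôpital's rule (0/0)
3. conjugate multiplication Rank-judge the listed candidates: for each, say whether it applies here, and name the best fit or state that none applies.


Technique: dominant-term comparison — divide through by the highest power of δ; every lower-order term dies and the dominant terms decide the limit.
- dominant-term comparison: yes, a natural case for it.
- l'Hôpital's rule (0/0) — as a single quotient the expression runs to ∞/∞ at the limit point — an at-infinity form of the rule would apply, though the leading-growth comparison is the direct reading.
- conjugate multiplication: the conjugate move applies to radical differences, which this is not.


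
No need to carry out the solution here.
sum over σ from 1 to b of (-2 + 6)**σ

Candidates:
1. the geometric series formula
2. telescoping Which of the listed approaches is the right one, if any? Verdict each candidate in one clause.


Best approach: the geometric series formula — consecutive terms stand in a fixed index-free ratio — the geometric sum formula closes it.
- the geometric series formula — a fit — the right tool for this form.
- telescoping: writing out consecutive terms as given produces no pairwise cancellation.


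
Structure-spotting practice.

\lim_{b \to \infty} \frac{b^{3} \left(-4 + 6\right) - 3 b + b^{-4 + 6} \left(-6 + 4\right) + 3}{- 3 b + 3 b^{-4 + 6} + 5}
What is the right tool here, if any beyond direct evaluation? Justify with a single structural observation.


Diagnosis: dominant-term comparison — divide by the highest power of b present: lower-order terms vanish and the dominant ratio remains. l'Hôpital's at-infinity variant applies to the expression viewed as a single quotient; the leading-term comparison is the direct route.


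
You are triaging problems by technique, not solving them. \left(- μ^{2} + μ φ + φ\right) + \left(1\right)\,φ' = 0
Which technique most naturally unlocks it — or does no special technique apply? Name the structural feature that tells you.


Verdict: a linear integrating factor — linear in the unknown with genuine forcing: multiply through by the exponential of the integrated coefficient and the left side closes into one derivative.


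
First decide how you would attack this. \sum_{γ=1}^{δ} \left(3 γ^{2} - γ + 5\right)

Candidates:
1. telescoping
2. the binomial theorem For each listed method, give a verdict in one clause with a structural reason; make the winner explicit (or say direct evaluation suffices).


Best approach: no special technique — no ratio, no shift structure, no binomial pattern: sum the constant-multiple powers of γ with known formulas.
- telescoping — the summand is not presented as a shifted difference — a telescoping rewrite may exist, but the displayed structure does not offer one.
- the binomial theorem — there is no sum-raised-to-a-power identity hiding in these terms.


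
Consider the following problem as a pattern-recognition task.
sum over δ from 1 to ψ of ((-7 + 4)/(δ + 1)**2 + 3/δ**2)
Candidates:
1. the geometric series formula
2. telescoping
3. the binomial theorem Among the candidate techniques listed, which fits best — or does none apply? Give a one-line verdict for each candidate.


Diagnosis: telescoping — the piece each term subtracts is 3/δ**2 advanced by one index, and it reappears with a plus sign leading the following term — the sum collapses to its boundary terms.
- the geometric series formula — no single multiplier carries one term to the next throughout the sum.
- telescoping: applies; the problem has the shape this method handles.
- the binomial theorem — there is no sum-raised-to-a-power identity hiding in these terms.


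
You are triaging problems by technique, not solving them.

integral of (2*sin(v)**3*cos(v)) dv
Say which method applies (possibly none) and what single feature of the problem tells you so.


Verdict: u-substitution — collected, the integrand has one factor that is, up to a constant, the derivative of an inner expression the rest depends on — substitute for that inner expression.


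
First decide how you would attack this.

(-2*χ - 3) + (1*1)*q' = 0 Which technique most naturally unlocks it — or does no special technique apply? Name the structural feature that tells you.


Diagnosis: no special technique — the slope is a function of χ alone, so integrate both sides directly.


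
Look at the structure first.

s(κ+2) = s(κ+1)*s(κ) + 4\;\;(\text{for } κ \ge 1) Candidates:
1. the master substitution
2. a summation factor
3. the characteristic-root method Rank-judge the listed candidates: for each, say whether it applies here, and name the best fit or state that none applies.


Verdict: no special technique — nonlinear feedback in the recursion rules out every root- or factor-based technique.
- the master substitution — the recursion steps by a constant offset, so exponential reindexing is pointless.
- a summation factor: no summation factor applies — the rule is not linear in the sequence values.
- the characteristic-root method — the recursion is nonlinear in the sequence values, so no linear-modes ansatz applies.


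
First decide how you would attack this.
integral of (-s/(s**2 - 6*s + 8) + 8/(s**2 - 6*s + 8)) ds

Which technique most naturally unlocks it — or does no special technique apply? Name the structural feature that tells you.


Diagnosis: partial fractions — each factor of s**2 - 6*s + 8 owns one elementary piece of the integrand — separate them and integrate piecewise.


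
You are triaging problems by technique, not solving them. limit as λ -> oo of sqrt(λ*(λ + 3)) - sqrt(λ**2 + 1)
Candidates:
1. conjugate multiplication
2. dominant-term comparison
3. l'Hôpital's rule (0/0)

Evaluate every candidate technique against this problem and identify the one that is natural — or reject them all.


Verdict: conjugate multiplication — divergence minus divergence hides a finite answer — expose it by pairing sqrt(λ*(λ + 3)) - sqrt(λ**2 + 1) with its conjugate.
- conjugate multiplication — applicable, and directly so.
- dominant-term comparison: leading-power comparison does not apply to this form.
- l'Hôpital's rule (0/0): substitution produces ∞ − ∞ rather than a vanishing quotient; the rule needs a 0/0 ratio to act on.


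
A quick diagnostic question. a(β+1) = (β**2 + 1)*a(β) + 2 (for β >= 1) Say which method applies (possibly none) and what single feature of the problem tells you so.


Technique: a summation factor — first-order linear but the coefficient β**2 + 1 moves with the index — divide by the cumulative product and telescope.


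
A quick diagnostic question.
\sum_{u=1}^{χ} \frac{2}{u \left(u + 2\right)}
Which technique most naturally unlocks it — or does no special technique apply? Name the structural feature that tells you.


Technique: telescoping — rewrite \frac{2}{u \left(u + 2\right)} as simple fractions and successive terms eat each other — only the edges survive.


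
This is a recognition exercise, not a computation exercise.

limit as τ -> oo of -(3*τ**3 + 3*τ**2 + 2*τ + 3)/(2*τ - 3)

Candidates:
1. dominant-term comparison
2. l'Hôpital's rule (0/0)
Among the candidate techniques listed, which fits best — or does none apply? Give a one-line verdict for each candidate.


Diagnosis: dominant-term comparison — divide by the highest power of τ present: lower-order terms vanish and the dominant ratio remains.
- dominant-term comparison — applicable, and directly so.
- l'Hôpital's rule (0/0) — viewed as a single quotient this runs to ∞/∞, not the 0/0 clash this candidate addresses; an at-infinity variant of the rule would resolve it, but comparing leading growth reads the answer without differentiating.


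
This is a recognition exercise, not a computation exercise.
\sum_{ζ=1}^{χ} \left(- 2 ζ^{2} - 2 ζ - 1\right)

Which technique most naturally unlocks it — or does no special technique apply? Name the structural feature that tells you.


Verdict: no special technique — the sum is polynomial through and through; closed forms for each power of ζ finish it directly.


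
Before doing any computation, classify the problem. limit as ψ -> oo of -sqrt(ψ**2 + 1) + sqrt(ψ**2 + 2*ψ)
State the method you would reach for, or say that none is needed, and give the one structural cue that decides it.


Best approach: conjugate multiplication — divergence minus divergence hides a finite answer — expose it by pairing sqrt(ψ**2 + 2*ψ) - sqrt(ψ**2 + 1) with its conjugate.


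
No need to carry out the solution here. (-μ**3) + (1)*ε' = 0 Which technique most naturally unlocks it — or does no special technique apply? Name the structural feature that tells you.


Best approach: no special technique — solved for the derivative, ε never appears on the right — this is a direct integration in μ, not a differential-equations problem at heart.


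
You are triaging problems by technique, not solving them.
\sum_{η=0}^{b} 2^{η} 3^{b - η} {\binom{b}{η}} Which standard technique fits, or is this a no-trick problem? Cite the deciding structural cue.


Diagnosis: the binomial theorem — the summand is term η of a binomial expansion in 2 and 3; the whole sum is a single power.


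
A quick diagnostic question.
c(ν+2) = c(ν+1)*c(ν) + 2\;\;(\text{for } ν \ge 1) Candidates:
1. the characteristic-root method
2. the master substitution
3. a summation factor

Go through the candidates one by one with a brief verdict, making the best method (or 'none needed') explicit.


Method: no special technique — the sequence value feeds back through itself nonlinearly — linear superposition fails, and every superposition-based closed form fails with it.
- the characteristic-root method: nonlinearity rules out exponential-mode superposition from the start.
- the master substitution — the recursion shifts the index rather than dividing it.
- a summation factor: no summation factor applies — the rule is not linear in the sequence values.


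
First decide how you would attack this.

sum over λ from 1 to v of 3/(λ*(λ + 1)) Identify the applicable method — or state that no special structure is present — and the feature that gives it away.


Best approach: telescoping — one partial-fraction pass turns 3/(λ*(λ + 1)) into a shifted difference, and shifted differences telescope.


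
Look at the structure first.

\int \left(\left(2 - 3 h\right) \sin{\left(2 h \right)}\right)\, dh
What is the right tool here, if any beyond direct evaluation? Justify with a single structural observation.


Diagnosis: integration by parts — the integrand splits as 2 - 3 h times \sin{\left(2 h \right)} — repeatedly differentiating the polynomial part kills it, which is the parts ladder.


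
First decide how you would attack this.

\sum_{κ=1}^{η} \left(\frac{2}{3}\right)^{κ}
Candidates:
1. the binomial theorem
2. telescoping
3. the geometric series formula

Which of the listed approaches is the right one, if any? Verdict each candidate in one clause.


Best approach: the geometric series formula — check a ratio of consecutive terms: it is \frac{2}{3}, independent of the index, so the geometric formula closes the sum.
- the binomial theorem: the summand does not match any term pattern of an expanded binomial power.
- telescoping: the terms as presented offer no neighboring cancellation — a telescoping rewrite may exist, but the displayed structure does not hand one over.
- the geometric series formula — a fit — the right tool for this form.


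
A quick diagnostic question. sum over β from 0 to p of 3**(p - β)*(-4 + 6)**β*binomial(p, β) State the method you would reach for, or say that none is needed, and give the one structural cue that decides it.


Technique: the binomial theorem — the binomial coefficients weight matched powers of (-4 + 6) and 3, which is exactly the expansion of a binomial power.


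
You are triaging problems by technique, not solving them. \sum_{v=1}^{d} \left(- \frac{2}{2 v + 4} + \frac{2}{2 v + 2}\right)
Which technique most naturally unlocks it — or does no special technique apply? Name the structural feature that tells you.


Method: telescoping — the generic term is a one-step difference of \frac{2}{2 v + 2}, so partial sums shortcut to endpoint evaluation.


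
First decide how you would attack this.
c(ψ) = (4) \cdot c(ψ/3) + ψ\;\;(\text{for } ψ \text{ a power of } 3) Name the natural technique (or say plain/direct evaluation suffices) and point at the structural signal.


Technique: the master substitution — treat m = log base 3 of ψ as the new clock: one recursion step advances m by one while ψ scales by 3.


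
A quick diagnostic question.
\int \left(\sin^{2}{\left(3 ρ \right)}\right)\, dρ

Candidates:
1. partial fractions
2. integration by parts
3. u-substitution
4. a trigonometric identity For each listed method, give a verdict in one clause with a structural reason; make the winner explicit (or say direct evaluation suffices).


Method: a trigonometric identity — \sin^{2}{\left(3 ρ \right)} carries an even exponent — trade it for double-angle cosines before integrating.
- partial fractions: the expression is not a ratio of polynomials that decomposes further.
- integration by parts — not the fit here: there is no polynomial factor to ladder down — parts can still close the trigonometric product by recursion, though the identity rewrite is the direct route.
- u-substitution — no subexpression of the integrand serves as a whole-integral substitution inner — individual terms may offer their own, but none carries its derivative as a factor of the full integrand; a working change of variable would have to be constructed from outside the expression.
- a trigonometric identity — yes — fits the structure here.


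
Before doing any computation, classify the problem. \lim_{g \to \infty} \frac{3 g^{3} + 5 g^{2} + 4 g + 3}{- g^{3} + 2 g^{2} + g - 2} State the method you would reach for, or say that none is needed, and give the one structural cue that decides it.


Method: dominant-term comparison — at large g only the top-degree terms survive; compare the leading terms and the limit falls out. Viewed as a single quotient this is an ∞/∞ form — an at-infinity application of l'Hôpital's rule would also resolve it; comparing leading growth reads the answer without differentiating.


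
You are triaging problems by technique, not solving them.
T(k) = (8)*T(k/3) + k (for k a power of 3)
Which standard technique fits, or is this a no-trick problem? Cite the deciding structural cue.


Verdict: the master substitution — a divide-and-conquer shape: argument k/3, so change variables with k = 3^m and solve the linear version.


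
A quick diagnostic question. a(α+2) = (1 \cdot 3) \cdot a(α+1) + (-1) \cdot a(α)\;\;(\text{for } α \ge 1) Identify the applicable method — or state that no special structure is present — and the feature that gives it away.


Technique: the characteristic-root method — fixed numeric weights on consecutive terms and no forcing term added: the root method in its home territory.


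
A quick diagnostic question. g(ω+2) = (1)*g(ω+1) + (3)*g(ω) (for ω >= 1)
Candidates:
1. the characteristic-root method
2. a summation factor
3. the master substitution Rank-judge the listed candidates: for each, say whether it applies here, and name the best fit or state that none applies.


Verdict: the characteristic-root method — shift-invariance with fixed coefficients calls for exponential trials; the characteristic polynomial finds every r^ω.
- the characteristic-root method — yes, a natural case for it.
- a summation factor — a summation factor telescopes one-step recursions; this one carries higher-order memory.
- the master substitution: this is shift-type recursion, outside the divide-and-conquer template.


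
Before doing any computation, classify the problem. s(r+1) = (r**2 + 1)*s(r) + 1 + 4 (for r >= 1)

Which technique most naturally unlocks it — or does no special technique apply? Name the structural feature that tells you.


Best approach: a summation factor — normalize by the running product of r**2 + 1: the left side becomes a difference, and differences sum.


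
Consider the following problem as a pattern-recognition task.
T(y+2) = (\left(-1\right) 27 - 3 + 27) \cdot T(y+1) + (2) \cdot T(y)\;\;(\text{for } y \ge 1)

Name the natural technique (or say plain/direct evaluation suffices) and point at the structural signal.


Method: the characteristic-root method — constant coefficients and linearity mean the ansatz r^y reduces it to solving the characteristic polynomial.


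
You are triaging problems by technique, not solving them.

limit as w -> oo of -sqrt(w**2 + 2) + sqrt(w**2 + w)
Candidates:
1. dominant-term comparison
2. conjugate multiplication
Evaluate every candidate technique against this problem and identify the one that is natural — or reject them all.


Best approach: conjugate multiplication — two divergent pieces with a minus sign between them and a radical in the mix: rationalize sqrt(w**2 + w) - sqrt(w**2 + 2) before any limit law applies.
- dominant-term comparison — no dominant-degree comparison decides it.
- conjugate multiplication: applies; the problem has the shape this method handles.


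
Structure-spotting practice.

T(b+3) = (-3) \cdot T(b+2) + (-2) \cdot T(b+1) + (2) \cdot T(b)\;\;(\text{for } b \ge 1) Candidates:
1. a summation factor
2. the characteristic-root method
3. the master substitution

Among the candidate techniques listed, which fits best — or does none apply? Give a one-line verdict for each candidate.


Diagnosis: the characteristic-root method — constant coefficients and linearity mean the ansatz r^b reduces it to solving the characteristic polynomial.
- a summation factor: a summation factor telescopes one-step recursions; this one carries higher-order memory.
- the characteristic-root method — applicable, and directly so.
- the master substitution: the recursion shifts the index rather than dividing it.


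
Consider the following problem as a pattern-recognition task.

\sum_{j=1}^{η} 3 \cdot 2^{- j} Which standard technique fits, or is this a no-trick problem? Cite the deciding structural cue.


Best approach: the geometric series formula — consecutive terms stand in a fixed index-free ratio — the geometric sum formula closes it.


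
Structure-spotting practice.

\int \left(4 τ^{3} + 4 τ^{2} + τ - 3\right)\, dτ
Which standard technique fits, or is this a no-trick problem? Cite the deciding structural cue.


Best approach: no special technique — every term is a constant multiple of a power of τ; term-wise power-rule integration needs no preliminary transformation.


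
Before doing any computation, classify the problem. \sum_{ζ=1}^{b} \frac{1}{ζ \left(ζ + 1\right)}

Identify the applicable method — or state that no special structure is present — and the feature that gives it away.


Technique: telescoping — \frac{1}{ζ \left(ζ + 1\right)} hides a difference of shifted reciprocals — decompose it and the middle of the sum vanishes.


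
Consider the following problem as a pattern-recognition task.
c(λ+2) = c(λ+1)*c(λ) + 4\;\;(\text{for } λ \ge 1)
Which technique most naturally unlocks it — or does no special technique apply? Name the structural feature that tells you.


Method: no special technique — the map from one term to the next is curved, not linear, so linear closed-form machinery does not attach.


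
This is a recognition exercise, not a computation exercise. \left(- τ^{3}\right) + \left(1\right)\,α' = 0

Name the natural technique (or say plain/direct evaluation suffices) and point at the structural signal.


Method: no special technique — solved for the derivative, α never appears on the right — this is a direct integration in τ, not a differential-equations problem at heart.


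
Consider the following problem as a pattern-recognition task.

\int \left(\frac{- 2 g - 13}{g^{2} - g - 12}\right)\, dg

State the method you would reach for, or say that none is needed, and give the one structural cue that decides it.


Diagnosis: partial fractions — the bottom factors while the top stays lower-degree — split into simple fractions and integrate piece by piece.


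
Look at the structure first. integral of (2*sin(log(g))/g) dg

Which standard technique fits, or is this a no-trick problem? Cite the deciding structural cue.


Technique: u-substitution — collected, the integrand has one factor that is, up to a constant, the derivative of an inner expression the rest depends on — substitute for that inner expression.


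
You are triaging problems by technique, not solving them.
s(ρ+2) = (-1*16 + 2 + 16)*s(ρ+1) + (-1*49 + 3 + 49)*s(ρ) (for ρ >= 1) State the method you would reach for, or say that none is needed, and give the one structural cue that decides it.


Technique: the characteristic-root method — linear, homogeneous, constant coefficients: solutions of the form r^ρ exist — find the roots of the characteristic polynomial.


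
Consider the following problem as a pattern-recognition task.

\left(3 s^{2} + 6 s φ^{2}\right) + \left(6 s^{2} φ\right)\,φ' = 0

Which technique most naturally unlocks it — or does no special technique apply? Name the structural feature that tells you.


Verdict: the exact-equation method — checking ∂/∂φ of 3 s^{2} + 6 s φ^{2} against ∂/∂s of 6 s^{2} φ: they match — the equation is exact as it stands.


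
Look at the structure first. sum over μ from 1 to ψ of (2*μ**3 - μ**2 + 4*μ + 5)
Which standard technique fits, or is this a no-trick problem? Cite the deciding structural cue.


Method: no special technique — Faulhaber territory: sum each constant-multiple power of μ with its closed-form formula, no trick required.


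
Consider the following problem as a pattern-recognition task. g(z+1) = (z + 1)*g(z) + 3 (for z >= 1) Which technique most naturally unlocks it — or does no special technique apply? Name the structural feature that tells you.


Verdict: a summation factor — with the index-dependent coefficient z + 1, dividing by the cumulative product turns the left side into a pure difference.


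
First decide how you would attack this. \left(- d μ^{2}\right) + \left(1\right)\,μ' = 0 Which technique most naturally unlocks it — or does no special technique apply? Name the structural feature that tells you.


Technique: separation of variables — the slope splits multiplicatively: d carrying all d-dependence times μ^{2} carrying all μ-dependence — separate and integrate.


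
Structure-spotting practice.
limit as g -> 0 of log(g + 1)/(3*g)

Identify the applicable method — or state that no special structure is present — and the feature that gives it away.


Method: l'Hôpital's rule (0/0) — numerator and denominator both vanish at 0 — a genuine 0/0 form, which is exactly when l'Hôpital applies. Expanding numerator and denominator to first order gives the same value — the rule automates exactly that.


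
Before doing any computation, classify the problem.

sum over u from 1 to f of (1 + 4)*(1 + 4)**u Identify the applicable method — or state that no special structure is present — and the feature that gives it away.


Best approach: the geometric series formula — consecutive terms stand in a fixed index-free ratio — the geometric sum formula closes it.


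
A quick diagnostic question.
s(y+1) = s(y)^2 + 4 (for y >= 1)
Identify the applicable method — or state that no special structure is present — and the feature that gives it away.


Technique: no special technique — the recurrence is nonlinear in the sequence terms; no linear-recurrence method fits it as written — one iterates or studies it directly.


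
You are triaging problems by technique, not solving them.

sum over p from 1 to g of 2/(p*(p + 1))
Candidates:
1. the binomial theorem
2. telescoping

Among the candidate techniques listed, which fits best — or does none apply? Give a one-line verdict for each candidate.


Technique: telescoping — the summand 2/(p*(p + 1)) decomposes into fractions whose poles differ by an integer shift — the series collapses.
- the binomial theorem — the terms lack the binomial-coefficient-weighted complementary-power pattern of an expansion.
- telescoping — applies; the problem has the shape this method handles.
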